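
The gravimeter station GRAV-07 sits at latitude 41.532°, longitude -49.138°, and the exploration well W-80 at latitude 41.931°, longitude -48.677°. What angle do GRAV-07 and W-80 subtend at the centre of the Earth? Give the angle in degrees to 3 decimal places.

0.527°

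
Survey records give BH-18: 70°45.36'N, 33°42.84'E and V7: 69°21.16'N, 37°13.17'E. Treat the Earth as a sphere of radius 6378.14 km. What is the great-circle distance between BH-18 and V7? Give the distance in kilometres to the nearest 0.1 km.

BH-18: φ = +70.75600°, λ = +33.71400°
V7: φ = +69.35267°, λ = +37.21950°
Δφ = -1.4033°,  Δλ = 3.5055°
a = sin²(Δφ/2) + cos φ₁ cos φ₂ sin²(Δλ/2) = 0.000259
c = 2·arcsin(√a) = 0.032169 rad = 1.8432°
d = R·c = 6378.14 × 0.032169 = 205.2 km

205.2 km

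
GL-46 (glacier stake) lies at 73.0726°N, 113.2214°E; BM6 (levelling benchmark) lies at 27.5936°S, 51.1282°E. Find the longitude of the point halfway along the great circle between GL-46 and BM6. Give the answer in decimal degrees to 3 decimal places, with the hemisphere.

Bx = cos φ₂ cos Δλ = 0.414798,  By = cos φ₂ sin Δλ = -0.783193
φₘ = atan2(sin φ₁ + sin φ₂, √((cos φ₁ + Bx)² + By²)) = 25.08032°
λₘ = λ₁ + atan2(By, cos φ₁ + Bx) = 65.25241°

65.252°E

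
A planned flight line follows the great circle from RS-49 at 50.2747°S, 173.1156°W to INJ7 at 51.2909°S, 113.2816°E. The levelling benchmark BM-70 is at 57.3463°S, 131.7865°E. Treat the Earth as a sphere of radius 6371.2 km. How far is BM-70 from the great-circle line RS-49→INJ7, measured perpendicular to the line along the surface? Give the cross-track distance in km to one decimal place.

179.6 km

δ₁₃ = central angle RS-49→BM-70 = 0.564486 rad  (haversine)
θ₁₃ = bearing RS-49→BM-70 = 235.807°,  θ₁₂ = bearing RS-49→INJ7 = 238.828°
dₓₜ = R·arcsin(sin δ₁₃ · sin(θ₁₃ − θ₁₂)) = 6371.2·arcsin(0.53498·sin(-3.021°)) = -179.629 km
|dₓₜ| = 179.629 km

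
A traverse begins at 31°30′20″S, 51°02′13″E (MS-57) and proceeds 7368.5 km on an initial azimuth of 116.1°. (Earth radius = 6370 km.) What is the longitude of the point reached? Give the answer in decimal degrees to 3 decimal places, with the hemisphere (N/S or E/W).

131.879°E

MS-57: φ = -31.50556°, λ = +51.03694°
δ = d/R = 7368.5/6370 = 1.156750 rad
φ₂ = arcsin(sin φ₁ cos δ + cos φ₁ sin δ cos θ)
   = arcsin(-0.52258·0.40232 + 0.85259·0.91550·-0.43994) = -33.61682°
λ₂ = λ₁ + atan2(sin θ sin δ cos φ₁, cos δ − sin φ₁ sin φ₂) = 131.87937°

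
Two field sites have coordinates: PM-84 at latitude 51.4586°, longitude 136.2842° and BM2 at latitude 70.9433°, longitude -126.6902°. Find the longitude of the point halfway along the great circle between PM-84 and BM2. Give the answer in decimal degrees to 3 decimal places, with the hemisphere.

165.345°E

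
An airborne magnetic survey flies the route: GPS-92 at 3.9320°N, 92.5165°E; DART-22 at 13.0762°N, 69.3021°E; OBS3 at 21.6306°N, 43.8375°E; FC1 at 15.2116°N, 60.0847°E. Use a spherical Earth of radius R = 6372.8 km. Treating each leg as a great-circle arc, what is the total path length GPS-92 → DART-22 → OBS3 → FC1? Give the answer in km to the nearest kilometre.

GPS-92→DART-22: c = 0.430846 rad, d = 2745.69 km
DART-22→OBS3: c = 0.448937 rad, d = 2860.98 km
OBS3→FC1: c = 0.291174 rad, d = 1855.59 km
Total = 2745.69 + 2860.98 + 1855.59 = 7462.27 km

7462 km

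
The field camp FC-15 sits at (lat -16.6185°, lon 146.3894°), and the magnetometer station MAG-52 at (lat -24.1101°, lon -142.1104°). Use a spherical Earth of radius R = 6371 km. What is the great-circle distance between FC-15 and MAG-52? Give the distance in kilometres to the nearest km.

7425 km

Δφ = -7.4916°,  Δλ = 71.5002°
a = sin²(Δφ/2) + cos φ₁ cos φ₂ sin²(Δλ/2) = 0.302825
c = 2·arcsin(√a) = 1.165435 rad = 66.7745°
d = R·c = 6371 × 1.165435 = 7425.0 km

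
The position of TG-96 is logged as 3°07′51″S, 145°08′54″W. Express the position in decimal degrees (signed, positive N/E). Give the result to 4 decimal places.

-3.1308°, -145.1483°

lat: 3.1308° S → -3.1308°
lon: 145.1483° W → -145.1483°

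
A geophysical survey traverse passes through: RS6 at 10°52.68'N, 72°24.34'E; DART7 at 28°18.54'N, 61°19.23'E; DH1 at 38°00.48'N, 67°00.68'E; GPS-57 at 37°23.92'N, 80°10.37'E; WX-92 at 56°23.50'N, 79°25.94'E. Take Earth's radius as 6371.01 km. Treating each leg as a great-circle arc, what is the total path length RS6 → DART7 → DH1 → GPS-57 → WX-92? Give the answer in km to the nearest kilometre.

RS6: φ = +10.87800°, λ = +72.40567°
DART7: φ = +28.30900°, λ = +61.32050°
DH1: φ = +38.00800°, λ = +67.01133°
GPS-57: φ = +37.39867°, λ = +80.17283°
WX-92: φ = +56.39167°, λ = +79.43233°
RS6→DART7: c = 0.354133 rad, d = 2256.19 km
DART7→DH1: c = 0.188494 rad, d = 1200.90 km
DH1→GPS-57: c = 0.181904 rad, d = 1158.91 km
GPS-57→WX-92: c = 0.331603 rad, d = 2112.65 km
Total = 2256.19 + 1200.90 + 1158.91 + 2112.65 = 6728.64 km

6729 km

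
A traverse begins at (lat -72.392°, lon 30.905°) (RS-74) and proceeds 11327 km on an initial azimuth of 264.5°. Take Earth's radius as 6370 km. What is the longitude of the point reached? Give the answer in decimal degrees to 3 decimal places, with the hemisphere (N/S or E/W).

67.946°W

δ = d/R = 11327/6370 = 1.778179 rad
φ₂ = arcsin(sin φ₁ cos δ + cos φ₁ sin δ cos θ)
   = arcsin(-0.95315·-0.20590 + 0.30250·0.97857·-0.09585) = 9.66459°
λ₂ = λ₁ + atan2(sin θ sin δ cos φ₁, cos δ − sin φ₁ sin φ₂) = -67.94607°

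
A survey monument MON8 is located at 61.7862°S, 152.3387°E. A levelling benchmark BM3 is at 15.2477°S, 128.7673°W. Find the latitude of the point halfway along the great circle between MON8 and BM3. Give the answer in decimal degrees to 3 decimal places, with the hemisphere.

44.773°S

Bx = cos φ₂ cos Δλ = 0.185844,  By = cos φ₂ sin Δλ = 0.946730
φₘ = atan2(sin φ₁ + sin φ₂, √((cos φ₁ + Bx)² + By²)) = -44.77305°
λₘ = λ₁ + atan2(By, cos φ₁ + Bx) = -152.48630°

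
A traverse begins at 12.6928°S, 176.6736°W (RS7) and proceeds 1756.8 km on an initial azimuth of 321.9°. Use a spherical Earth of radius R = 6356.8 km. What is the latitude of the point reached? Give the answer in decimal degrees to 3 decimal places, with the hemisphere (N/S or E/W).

δ = d/R = 1756.8/6356.8 = 0.276365 rad
φ₂ = arcsin(sin φ₁ cos δ + cos φ₁ sin δ cos θ)
   = arcsin(-0.21972·0.96205 + 0.97556·0.27286·0.78694) = -0.10941°
λ₂ = λ₁ + atan2(sin θ sin δ cos φ₁, cos δ − sin φ₁ sin φ₂) = 173.63362°

0.109°S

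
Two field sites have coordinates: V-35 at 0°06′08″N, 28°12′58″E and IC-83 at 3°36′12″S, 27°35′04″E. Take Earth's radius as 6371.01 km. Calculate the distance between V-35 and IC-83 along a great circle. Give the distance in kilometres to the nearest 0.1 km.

418.0 km

V-35: φ = +0.10222°, λ = +28.21611°
IC-83: φ = -3.60333°, λ = +27.58444°
Δφ = -3.7056°,  Δλ = -0.6317°
a = sin²(Δφ/2) + cos φ₁ cos φ₂ sin²(Δλ/2) = 0.001076
c = 2·arcsin(√a) = 0.065606 rad = 3.7589°
d = R·c = 6371.01 × 0.065606 = 418.0 km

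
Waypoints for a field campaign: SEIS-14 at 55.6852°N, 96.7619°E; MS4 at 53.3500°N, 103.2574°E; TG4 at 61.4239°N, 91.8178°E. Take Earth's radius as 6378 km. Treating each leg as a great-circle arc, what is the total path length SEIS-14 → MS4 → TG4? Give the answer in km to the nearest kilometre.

1621 km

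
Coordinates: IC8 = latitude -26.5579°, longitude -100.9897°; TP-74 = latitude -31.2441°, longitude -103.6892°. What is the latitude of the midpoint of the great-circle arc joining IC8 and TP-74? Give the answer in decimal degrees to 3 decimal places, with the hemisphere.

Bx = cos φ₂ cos Δλ = 0.854017,  By = cos φ₂ sin Δλ = -0.040267
φₘ = atan2(sin φ₁ + sin φ₂, √((cos φ₁ + Bx)² + By²)) = -28.90772°
λₘ = λ₁ + atan2(By, cos φ₁ + Bx) = -102.30896°

28.908°S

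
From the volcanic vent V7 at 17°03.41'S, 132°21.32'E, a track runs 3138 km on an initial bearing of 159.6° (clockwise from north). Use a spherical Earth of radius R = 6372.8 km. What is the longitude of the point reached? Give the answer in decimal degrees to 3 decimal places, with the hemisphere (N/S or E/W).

145.378°E

V7: φ = -17.05683°, λ = +132.35533°
δ = d/R = 3138/6372.8 = 0.492405 rad
φ₂ = arcsin(sin φ₁ cos δ + cos φ₁ sin δ cos θ)
   = arcsin(-0.29332·0.88120 + 0.95601·0.47275·-0.93728) = -43.00642°
λ₂ = λ₁ + atan2(sin θ sin δ cos φ₁, cos δ − sin φ₁ sin φ₂) = 145.37823°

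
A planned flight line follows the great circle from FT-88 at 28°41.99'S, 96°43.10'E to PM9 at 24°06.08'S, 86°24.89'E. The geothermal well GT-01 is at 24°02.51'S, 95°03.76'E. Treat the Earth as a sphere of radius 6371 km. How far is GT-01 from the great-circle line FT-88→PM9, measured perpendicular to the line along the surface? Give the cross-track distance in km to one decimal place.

FT-88: φ = -28.69983°, λ = +96.71833°
PM9: φ = -24.10133°, λ = +86.41483°
GT-01: φ = -24.04183°, λ = +95.06267°
δ₁₃ = central angle FT-88→GT-01 = 0.085316 rad  (haversine)
θ₁₃ = bearing FT-88→GT-01 = 341.962°,  θ₁₂ = bearing FT-88→PM9 = 294.120°
dₓₜ = R·arcsin(sin δ₁₃ · sin(θ₁₃ − θ₁₂)) = 6371·arcsin(0.08521·sin(47.841°)) = 402.708 km
|dₓₜ| = 402.708 km

402.7 km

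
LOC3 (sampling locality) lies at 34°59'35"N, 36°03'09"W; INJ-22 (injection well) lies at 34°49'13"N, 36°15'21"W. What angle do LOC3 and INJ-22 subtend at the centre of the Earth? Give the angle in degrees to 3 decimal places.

0.240°

LOC3: φ = +34.99306°, λ = -36.05250°
INJ-22: φ = +34.82028°, λ = -36.25583°
Δφ = -0.1728°,  Δλ = -0.2033°
a = sin²(Δφ/2) + cos φ₁ cos φ₂ sin²(Δλ/2) = 0.000004
c = 2·arcsin(√a) = 0.004191 rad = 0.2401°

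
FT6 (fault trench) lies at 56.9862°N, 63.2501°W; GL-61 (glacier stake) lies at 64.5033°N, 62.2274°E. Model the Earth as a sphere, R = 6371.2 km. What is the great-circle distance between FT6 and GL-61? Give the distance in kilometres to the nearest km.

5741 km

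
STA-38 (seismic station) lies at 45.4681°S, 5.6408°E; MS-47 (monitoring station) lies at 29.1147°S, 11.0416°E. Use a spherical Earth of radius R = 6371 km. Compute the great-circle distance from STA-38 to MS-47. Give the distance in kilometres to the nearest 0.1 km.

1879.0 km

Δφ = 16.3534°,  Δλ = 5.4008°
a = sin²(Δφ/2) + cos φ₁ cos φ₂ sin²(Δλ/2) = 0.021588
c = 2·arcsin(√a) = 0.294927 rad = 16.8981°
d = R·c = 6371 × 0.294927 = 1879.0 km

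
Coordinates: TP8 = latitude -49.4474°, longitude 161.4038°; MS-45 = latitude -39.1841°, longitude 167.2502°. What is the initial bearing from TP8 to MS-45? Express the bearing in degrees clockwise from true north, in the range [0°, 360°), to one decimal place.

24.3°

Δλ = 5.8464°
y = sin Δλ · cos φ₂ = 0.078955
x = cos φ₁ sin φ₂ − sin φ₁ cos φ₂ cos Δλ = 0.175109
θ = atan2(y, x) = 24.2703° → 24.2703° (mod 360°)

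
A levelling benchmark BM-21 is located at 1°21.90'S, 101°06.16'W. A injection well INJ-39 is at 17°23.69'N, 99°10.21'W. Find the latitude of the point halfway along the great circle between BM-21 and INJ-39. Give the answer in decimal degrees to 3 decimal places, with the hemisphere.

BM-21: φ = -1.36500°, λ = -101.10267°
INJ-39: φ = +17.39483°, λ = -99.17017°
Bx = cos φ₂ cos Δλ = 0.953725,  By = cos φ₂ sin Δλ = 0.032180
φₘ = atan2(sin φ₁ + sin φ₂, √((cos φ₁ + Bx)² + By²)) = 8.01604°
λₘ = λ₁ + atan2(By, cos φ₁ + Bx) = -100.15889°

8.016°N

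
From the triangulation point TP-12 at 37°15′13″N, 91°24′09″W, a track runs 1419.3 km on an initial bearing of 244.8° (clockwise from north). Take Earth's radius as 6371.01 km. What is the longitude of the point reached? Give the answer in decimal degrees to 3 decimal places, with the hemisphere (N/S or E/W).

TP-12: φ = +37.25361°, λ = -91.40250°
δ = d/R = 1419.3/6371.01 = 0.222775 rad
φ₂ = arcsin(sin φ₁ cos δ + cos φ₁ sin δ cos θ)
   = arcsin(0.60534·0.97529 + 0.79596·0.22094·-0.42578) = 31.03145°
λ₂ = λ₁ + atan2(sin θ sin δ cos φ₁, cos δ − sin φ₁ sin φ₂) = -104.89382°

104.894°W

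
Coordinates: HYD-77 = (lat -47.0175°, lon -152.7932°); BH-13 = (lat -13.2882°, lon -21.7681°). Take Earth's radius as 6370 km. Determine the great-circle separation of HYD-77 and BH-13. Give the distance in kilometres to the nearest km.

Δφ = 33.7293°,  Δλ = 131.0251°
a = sin²(Δφ/2) + cos φ₁ cos φ₂ sin²(Δλ/2) = 0.633690
c = 2·arcsin(√a) = 1.841469 rad = 105.5084°
d = R·c = 6370 × 1.841469 = 11730.2 km

11730 km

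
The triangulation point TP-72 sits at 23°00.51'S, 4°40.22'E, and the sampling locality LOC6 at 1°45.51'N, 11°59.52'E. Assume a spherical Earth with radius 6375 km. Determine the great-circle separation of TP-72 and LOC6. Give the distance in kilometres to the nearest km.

2868 km

TP-72: φ = -23.00850°, λ = +4.67033°
LOC6: φ = +1.75850°, λ = +11.99200°
Δφ = 24.7670°,  Δλ = 7.3217°
a = sin²(Δφ/2) + cos φ₁ cos φ₂ sin²(Δλ/2) = 0.049741
c = 2·arcsin(√a) = 0.449838 rad = 25.7738°
d = R·c = 6375 × 0.449838 = 2867.7 km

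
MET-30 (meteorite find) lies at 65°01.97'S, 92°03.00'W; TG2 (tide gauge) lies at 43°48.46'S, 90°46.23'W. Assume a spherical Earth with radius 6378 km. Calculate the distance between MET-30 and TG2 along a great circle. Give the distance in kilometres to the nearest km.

MET-30: φ = -65.03283°, λ = -92.05000°
TG2: φ = -43.80767°, λ = -90.77050°
Δφ = 21.2252°,  Δλ = 1.2795°
a = sin²(Δφ/2) + cos φ₁ cos φ₂ sin²(Δλ/2) = 0.033956
c = 2·arcsin(√a) = 0.370659 rad = 21.2372°
d = R·c = 6378 × 0.370659 = 2364.1 km

2364 km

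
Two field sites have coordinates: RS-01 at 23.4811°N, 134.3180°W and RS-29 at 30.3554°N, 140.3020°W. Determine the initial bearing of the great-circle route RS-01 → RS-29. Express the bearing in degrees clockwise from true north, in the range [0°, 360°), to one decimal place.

323.5°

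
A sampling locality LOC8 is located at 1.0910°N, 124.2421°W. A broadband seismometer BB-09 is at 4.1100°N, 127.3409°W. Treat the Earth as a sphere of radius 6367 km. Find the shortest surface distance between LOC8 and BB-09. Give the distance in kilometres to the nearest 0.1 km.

Δφ = 3.0190°,  Δλ = -3.0988°
a = sin²(Δφ/2) + cos φ₁ cos φ₂ sin²(Δλ/2) = 0.001423
c = 2·arcsin(√a) = 0.075464 rad = 4.3238°
d = R·c = 6367 × 0.075464 = 480.5 km

480.5 km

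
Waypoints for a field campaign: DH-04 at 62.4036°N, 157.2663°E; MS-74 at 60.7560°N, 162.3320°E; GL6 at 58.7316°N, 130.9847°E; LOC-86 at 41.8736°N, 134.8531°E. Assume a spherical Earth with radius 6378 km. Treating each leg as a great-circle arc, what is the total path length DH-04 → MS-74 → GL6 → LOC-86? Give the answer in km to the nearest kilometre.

DH-04→MS-74: c = 0.050944 rad, d = 324.92 km
MS-74→GL6: c = 0.275232 rad, d = 1755.43 km
GL6→LOC-86: c = 0.297249 rad, d = 1895.85 km
Total = 324.92 + 1755.43 + 1895.85 = 3976.20 km

3976 km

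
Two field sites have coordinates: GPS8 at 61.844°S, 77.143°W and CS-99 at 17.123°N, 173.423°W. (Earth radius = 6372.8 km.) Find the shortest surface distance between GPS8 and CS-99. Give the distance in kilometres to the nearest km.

12012 km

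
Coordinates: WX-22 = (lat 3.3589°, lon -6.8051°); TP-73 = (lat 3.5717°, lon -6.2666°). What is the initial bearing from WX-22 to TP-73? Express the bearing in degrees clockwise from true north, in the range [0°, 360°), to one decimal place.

Δλ = 0.5385°
y = sin Δλ · cos φ₂ = 0.009380
x = cos φ₁ sin φ₂ − sin φ₁ cos φ₂ cos Δλ = 0.003717
θ = atan2(y, x) = 68.3855° → 68.3855° (mod 360°)

68.4°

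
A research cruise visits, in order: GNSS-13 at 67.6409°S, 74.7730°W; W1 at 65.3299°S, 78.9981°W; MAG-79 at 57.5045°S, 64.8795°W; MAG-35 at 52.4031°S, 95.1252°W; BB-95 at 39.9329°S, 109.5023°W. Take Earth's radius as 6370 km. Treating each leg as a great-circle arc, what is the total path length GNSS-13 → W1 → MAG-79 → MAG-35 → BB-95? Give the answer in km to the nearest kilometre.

5223 km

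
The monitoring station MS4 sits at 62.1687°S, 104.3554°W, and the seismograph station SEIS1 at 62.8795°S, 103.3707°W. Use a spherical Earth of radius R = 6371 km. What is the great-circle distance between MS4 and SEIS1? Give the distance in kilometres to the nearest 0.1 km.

93.8 km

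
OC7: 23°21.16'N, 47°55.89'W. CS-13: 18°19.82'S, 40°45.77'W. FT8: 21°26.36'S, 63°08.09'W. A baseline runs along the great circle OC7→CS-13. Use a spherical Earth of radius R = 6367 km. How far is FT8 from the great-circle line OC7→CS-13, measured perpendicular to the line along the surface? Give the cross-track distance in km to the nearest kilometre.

2359 km

OC7: φ = +23.35267°, λ = -47.93150°
CS-13: φ = -18.33033°, λ = -40.76283°
FT8: φ = -21.43933°, λ = -63.13483°
δ₁₃ = central angle OC7→FT8 = 0.823360 rad  (haversine)
θ₁₃ = bearing OC7→FT8 = 199.440°,  θ₁₂ = bearing OC7→CS-13 = 169.856°
dₓₜ = R·arcsin(sin δ₁₃ · sin(θ₁₃ − θ₁₂)) = 6367·arcsin(0.73343·sin(29.584°)) = 2359.070 km
|dₓₜ| = 2359.070 km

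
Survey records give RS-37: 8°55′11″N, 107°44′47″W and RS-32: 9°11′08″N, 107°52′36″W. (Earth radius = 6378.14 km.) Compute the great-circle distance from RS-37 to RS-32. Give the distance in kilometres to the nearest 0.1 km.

32.9 km

RS-37: φ = +8.91972°, λ = -107.74639°
RS-32: φ = +9.18556°, λ = -107.87667°
Δφ = 0.2658°,  Δλ = -0.1303°
a = sin²(Δφ/2) + cos φ₁ cos φ₂ sin²(Δλ/2) = 0.000007
c = 2·arcsin(√a) = 0.005154 rad = 0.2953°
d = R·c = 6378.14 × 0.005154 = 32.9 km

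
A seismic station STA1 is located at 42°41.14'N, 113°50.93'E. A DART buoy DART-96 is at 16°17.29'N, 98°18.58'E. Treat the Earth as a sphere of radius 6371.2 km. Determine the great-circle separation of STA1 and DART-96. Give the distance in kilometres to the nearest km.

STA1: φ = +42.68567°, λ = +113.84883°
DART-96: φ = +16.28817°, λ = +98.30967°
Δφ = -26.3975°,  Δλ = -15.5392°
a = sin²(Δφ/2) + cos φ₁ cos φ₂ sin²(Δλ/2) = 0.065030
c = 2·arcsin(√a) = 0.515715 rad = 29.5483°
d = R·c = 6371.2 × 0.515715 = 3285.7 km

3286 km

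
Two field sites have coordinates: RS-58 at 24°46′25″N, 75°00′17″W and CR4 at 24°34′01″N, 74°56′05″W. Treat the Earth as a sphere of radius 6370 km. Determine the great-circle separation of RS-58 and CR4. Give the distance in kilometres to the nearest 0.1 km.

RS-58: φ = +24.77361°, λ = -75.00472°
CR4: φ = +24.56694°, λ = -74.93472°
Δφ = -0.2067°,  Δλ = 0.0700°
a = sin²(Δφ/2) + cos φ₁ cos φ₂ sin²(Δλ/2) = 0.000004
c = 2·arcsin(√a) = 0.003774 rad = 0.2162°
d = R·c = 6370 × 0.003774 = 24.0 km

24.0 km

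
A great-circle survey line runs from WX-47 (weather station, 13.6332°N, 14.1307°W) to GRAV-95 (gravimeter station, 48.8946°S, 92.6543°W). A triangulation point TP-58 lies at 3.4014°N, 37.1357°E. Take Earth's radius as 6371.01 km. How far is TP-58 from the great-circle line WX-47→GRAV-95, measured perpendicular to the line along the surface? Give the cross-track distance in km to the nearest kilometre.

4531 km

δ₁₃ = central angle WX-47→TP-58 = 0.900799 rad  (haversine)
θ₁₃ = bearing WX-47→TP-58 = 96.561°,  θ₁₂ = bearing WX-47→GRAV-95 = 220.175°
dₓₜ = R·arcsin(sin δ₁₃ · sin(θ₁₃ − θ₁₂)) = 6371.01·arcsin(0.78382·sin(-123.614°)) = -4531.184 km
|dₓₜ| = 4531.184 km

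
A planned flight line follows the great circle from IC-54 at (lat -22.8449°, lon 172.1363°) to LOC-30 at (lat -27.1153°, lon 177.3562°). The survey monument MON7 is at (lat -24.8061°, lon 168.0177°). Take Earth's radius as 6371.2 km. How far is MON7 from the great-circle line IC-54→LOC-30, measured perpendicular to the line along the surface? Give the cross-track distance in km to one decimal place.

δ₁₃ = central angle IC-54→MON7 = 0.074126 rad  (haversine)
θ₁₃ = bearing IC-54→MON7 = 241.680°,  θ₁₂ = bearing IC-54→LOC-30 = 133.144°
dₓₜ = R·arcsin(sin δ₁₃ · sin(θ₁₃ − θ₁₂)) = 6371.2·arcsin(0.07406·sin(108.536°)) = 447.732 km
|dₓₜ| = 447.732 km

447.7 km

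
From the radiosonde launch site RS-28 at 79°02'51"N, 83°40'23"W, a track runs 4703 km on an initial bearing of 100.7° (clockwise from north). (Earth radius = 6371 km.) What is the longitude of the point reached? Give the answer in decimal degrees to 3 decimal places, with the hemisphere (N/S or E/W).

15.378°W

RS-28: φ = +79.04750°, λ = -83.67306°
δ = d/R = 4703/6371 = 0.738189 rad
φ₂ = arcsin(sin φ₁ cos δ + cos φ₁ sin δ cos θ)
   = arcsin(0.98179·0.73969 + 0.19000·0.67295·-0.18567) = 44.62603°
λ₂ = λ₁ + atan2(sin θ sin δ cos φ₁, cos δ − sin φ₁ sin φ₂) = -15.37776°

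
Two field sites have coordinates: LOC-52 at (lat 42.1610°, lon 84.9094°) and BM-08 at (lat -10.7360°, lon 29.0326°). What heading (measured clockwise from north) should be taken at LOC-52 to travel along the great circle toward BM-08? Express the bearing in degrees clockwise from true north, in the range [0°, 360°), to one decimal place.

238.0°

Δλ = -55.8768°
y = sin Δλ · cos φ₂ = -0.813343
x = cos φ₁ sin φ₂ − sin φ₁ cos φ₂ cos Δλ = -0.508029
θ = atan2(y, x) = -121.9897° → 238.0103° (mod 360°)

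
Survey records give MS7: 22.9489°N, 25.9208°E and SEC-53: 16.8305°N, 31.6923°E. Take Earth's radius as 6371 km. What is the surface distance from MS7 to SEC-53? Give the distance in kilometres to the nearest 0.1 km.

Δφ = -6.1184°,  Δλ = 5.7715°
a = sin²(Δφ/2) + cos φ₁ cos φ₂ sin²(Δλ/2) = 0.005082
c = 2·arcsin(√a) = 0.142699 rad = 8.1760°
d = R·c = 6371 × 0.142699 = 909.1 km

909.1 km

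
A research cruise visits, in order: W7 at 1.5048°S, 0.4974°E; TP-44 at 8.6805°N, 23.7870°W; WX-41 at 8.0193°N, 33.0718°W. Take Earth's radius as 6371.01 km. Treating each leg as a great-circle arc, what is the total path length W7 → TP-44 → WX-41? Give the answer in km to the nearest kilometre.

W7→TP-44: c = 0.458313 rad, d = 2919.92 km
TP-44→WX-41: c = 0.160743 rad, d = 1024.09 km
Total = 2919.92 + 1024.09 = 3944.01 km

3944 km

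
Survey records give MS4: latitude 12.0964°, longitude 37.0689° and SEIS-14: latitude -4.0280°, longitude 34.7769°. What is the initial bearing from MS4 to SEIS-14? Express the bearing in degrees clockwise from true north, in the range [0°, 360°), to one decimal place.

188.2°

Δλ = -2.2920°
y = sin Δλ · cos φ₂ = -0.039893
x = cos φ₁ sin φ₂ − sin φ₁ cos φ₂ cos Δλ = -0.277557
θ = atan2(y, x) = -171.8208° → 188.1792° (mod 360°)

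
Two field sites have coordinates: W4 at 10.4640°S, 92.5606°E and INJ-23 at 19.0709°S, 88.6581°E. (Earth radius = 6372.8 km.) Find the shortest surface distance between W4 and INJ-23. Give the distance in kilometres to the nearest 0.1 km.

Δφ = -8.6069°,  Δλ = -3.9025°
a = sin²(Δφ/2) + cos φ₁ cos φ₂ sin²(Δλ/2) = 0.006708
c = 2·arcsin(√a) = 0.163992 rad = 9.3961°
d = R·c = 6372.8 × 0.163992 = 1045.1 km

1045.1 km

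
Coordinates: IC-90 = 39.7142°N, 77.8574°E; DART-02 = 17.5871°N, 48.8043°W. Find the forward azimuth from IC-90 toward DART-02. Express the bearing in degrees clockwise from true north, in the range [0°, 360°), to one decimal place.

307.9°

Δλ = -126.6617°
y = sin Δλ · cos φ₂ = -0.764680
x = cos φ₁ sin φ₂ − sin φ₁ cos φ₂ cos Δλ = 0.596113
θ = atan2(y, x) = -52.0615° → 307.9385° (mod 360°)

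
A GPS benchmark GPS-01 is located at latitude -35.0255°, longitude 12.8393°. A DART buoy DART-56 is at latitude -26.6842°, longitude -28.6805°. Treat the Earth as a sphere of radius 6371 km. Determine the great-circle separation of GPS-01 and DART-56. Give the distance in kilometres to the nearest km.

4040 km

Δφ = 8.3413°,  Δλ = -41.5198°
a = sin²(Δφ/2) + cos φ₁ cos φ₂ sin²(Δλ/2) = 0.097215
c = 2·arcsin(√a) = 0.634160 rad = 36.3347°
d = R·c = 6371 × 0.634160 = 4040.2 km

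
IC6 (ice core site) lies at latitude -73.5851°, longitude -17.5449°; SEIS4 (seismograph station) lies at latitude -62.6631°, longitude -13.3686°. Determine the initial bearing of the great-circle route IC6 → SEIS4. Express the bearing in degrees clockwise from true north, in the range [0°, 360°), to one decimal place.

Δλ = 4.1763°
y = sin Δλ · cos φ₂ = 0.033443
x = cos φ₁ sin φ₂ − sin φ₁ cos φ₂ cos Δλ = 0.188303
θ = atan2(y, x) = 10.0709° → 10.0709° (mod 360°)

10.1°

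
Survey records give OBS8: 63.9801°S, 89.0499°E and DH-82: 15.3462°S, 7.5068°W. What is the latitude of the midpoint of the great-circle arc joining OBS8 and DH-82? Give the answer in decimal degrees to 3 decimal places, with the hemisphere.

48.956°S

Bx = cos φ₂ cos Δλ = -0.110115,  By = cos φ₂ sin Δλ = -0.958037
φₘ = atan2(sin φ₁ + sin φ₂, √((cos φ₁ + Bx)² + By²)) = -48.95573°
λₘ = λ₁ + atan2(By, cos φ₁ + Bx) = 17.97982°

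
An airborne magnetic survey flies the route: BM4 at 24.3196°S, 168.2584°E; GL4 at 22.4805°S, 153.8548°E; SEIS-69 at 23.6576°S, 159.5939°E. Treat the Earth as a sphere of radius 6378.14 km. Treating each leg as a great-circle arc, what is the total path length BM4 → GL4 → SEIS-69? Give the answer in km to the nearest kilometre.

BM4→GL4: c = 0.232826 rad, d = 1485.00 km
GL4→SEIS-69: c = 0.094410 rad, d = 602.16 km
Total = 1485.00 + 602.16 = 2087.16 km

2087 km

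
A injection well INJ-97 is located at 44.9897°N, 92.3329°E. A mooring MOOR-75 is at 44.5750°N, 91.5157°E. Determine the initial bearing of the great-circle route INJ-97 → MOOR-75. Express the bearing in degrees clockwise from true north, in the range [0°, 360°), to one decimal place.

Δλ = -0.8172°
y = sin Δλ · cos φ₂ = -0.010160
x = cos φ₁ sin φ₂ − sin φ₁ cos φ₂ cos Δλ = -0.007187
θ = atan2(y, x) = -125.2746° → 234.7254° (mod 360°)

234.7°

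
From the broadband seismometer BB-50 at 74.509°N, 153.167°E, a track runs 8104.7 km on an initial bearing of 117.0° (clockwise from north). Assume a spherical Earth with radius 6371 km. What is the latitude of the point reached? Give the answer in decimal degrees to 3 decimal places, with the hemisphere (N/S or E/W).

9.653°N

δ = d/R = 8104.7/6371 = 1.272124 rad
φ₂ = arcsin(sin φ₁ cos δ + cos φ₁ sin δ cos θ)
   = arcsin(0.96367·0.29425 + 0.26709·0.95573·-0.45399) = 9.65270°
λ₂ = λ₁ + atan2(sin θ sin δ cos φ₁, cos δ − sin φ₁ sin φ₂) = -147.08827°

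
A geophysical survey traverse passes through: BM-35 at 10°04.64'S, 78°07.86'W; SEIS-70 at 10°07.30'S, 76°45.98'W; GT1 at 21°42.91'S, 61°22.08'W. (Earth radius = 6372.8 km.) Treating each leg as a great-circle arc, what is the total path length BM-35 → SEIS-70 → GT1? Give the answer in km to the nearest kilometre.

BM-35: φ = -10.07733°, λ = -78.13100°
SEIS-70: φ = -10.12167°, λ = -76.76633°
GT1: φ = -21.71517°, λ = -61.36800°
BM-35→SEIS-70: c = 0.023462 rad, d = 149.52 km
SEIS-70→GT1: c = 0.327754 rad, d = 2088.71 km
Total = 149.52 + 2088.71 = 2238.23 km

2238 km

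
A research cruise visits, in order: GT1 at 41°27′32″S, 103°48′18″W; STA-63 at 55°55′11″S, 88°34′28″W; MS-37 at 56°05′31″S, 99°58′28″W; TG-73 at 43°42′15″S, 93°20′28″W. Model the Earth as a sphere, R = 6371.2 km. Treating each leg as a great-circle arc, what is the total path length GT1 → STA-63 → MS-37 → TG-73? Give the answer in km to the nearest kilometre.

GT1: φ = -41.45889°, λ = -103.80500°
STA-63: φ = -55.91972°, λ = -88.57444°
MS-37: φ = -56.09194°, λ = -99.97444°
TG-73: φ = -43.70417°, λ = -93.34111°
GT1→STA-63: c = 0.305926 rad, d = 1949.11 km
STA-63→MS-37: c = 0.111159 rad, d = 708.21 km
MS-37→TG-73: c = 0.228451 rad, d = 1455.51 km
Total = 1949.11 + 708.21 + 1455.51 = 4112.83 km

4113 km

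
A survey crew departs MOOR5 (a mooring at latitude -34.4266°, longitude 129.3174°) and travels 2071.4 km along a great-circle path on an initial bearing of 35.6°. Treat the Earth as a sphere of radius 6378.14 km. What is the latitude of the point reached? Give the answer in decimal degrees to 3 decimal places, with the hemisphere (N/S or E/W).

δ = d/R = 2071.4/6378.14 = 0.324766 rad
φ₂ = arcsin(sin φ₁ cos δ + cos φ₁ sin δ cos θ)
   = arcsin(-0.56535·0.94773 + 0.82485·0.31909·0.81310) = -18.77118°
λ₂ = λ₁ + atan2(sin θ sin δ cos φ₁, cos δ − sin φ₁ sin φ₂) = 140.63120°

18.771°S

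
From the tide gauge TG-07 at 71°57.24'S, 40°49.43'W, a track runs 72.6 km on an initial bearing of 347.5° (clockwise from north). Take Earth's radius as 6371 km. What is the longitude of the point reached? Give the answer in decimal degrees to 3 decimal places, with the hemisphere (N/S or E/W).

TG-07: φ = -71.95400°, λ = -40.82383°
δ = d/R = 72.6/6371 = 0.011395 rad
φ₂ = arcsin(sin φ₁ cos δ + cos φ₁ sin δ cos θ)
   = arcsin(-0.95081·0.99994 + 0.30978·0.01140·0.97630) = -71.31605°
λ₂ = λ₁ + atan2(sin θ sin δ cos φ₁, cos δ − sin φ₁ sin φ₂) = -41.26496°

41.265°W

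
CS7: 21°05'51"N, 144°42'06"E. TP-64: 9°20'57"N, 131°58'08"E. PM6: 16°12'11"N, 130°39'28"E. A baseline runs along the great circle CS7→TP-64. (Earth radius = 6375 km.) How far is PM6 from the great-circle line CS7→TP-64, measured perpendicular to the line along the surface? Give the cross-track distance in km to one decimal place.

CS7: φ = +21.09750°, λ = +144.70167°
TP-64: φ = +9.34917°, λ = +131.96889°
PM6: φ = +16.20306°, λ = +130.65778°
δ₁₃ = central angle CS7→PM6 = 0.247308 rad  (haversine)
θ₁₃ = bearing CS7→PM6 = 252.162°,  θ₁₂ = bearing CS7→TP-64 = 228.137°
dₓₜ = R·arcsin(sin δ₁₃ · sin(θ₁₃ − θ₁₂)) = 6375·arcsin(0.24479·sin(24.025°)) = 636.416 km
|dₓₜ| = 636.416 km

636.4 km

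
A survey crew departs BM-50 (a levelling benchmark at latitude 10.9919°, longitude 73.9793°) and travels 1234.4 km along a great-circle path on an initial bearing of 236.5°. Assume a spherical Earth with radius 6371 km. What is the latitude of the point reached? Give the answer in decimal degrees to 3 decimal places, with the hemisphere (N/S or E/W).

δ = d/R = 1234.4/6371 = 0.193753 rad
φ₂ = arcsin(sin φ₁ cos δ + cos φ₁ sin δ cos θ)
   = arcsin(0.19067·0.98129 + 0.98165·0.19254·-0.55194) = 4.74841°
λ₂ = λ₁ + atan2(sin θ sin δ cos φ₁, cos δ − sin φ₁ sin φ₂) = 64.70786°

4.748°N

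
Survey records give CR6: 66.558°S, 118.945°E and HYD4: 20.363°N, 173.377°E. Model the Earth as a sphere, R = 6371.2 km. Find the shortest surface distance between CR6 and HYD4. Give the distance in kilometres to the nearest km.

10661 km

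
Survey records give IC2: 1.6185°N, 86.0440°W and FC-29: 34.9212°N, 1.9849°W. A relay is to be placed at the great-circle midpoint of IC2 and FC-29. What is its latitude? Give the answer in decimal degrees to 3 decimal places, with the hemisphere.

Bx = cos φ₂ cos Δλ = 0.084866,  By = cos φ₂ sin Δλ = 0.815536
φₘ = atan2(sin φ₁ + sin φ₂, √((cos φ₁ + Bx)² + By²)) = 23.87882°
λₘ = λ₁ + atan2(By, cos φ₁ + Bx) = -49.10025°

23.879°N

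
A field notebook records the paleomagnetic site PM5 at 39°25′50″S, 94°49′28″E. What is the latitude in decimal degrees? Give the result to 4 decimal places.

39° + 25′/60 + 50″/3600 = 39 + 0.41667 + 0.01389 = 39.4306°

39.4306°S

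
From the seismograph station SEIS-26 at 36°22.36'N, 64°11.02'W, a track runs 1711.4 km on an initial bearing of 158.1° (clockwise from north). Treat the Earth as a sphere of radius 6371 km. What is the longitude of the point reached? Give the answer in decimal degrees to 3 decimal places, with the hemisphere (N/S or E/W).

SEIS-26: φ = +36.37267°, λ = -64.18367°
δ = d/R = 1711.4/6371 = 0.268623 rad
φ₂ = arcsin(sin φ₁ cos δ + cos φ₁ sin δ cos θ)
   = arcsin(0.59303·0.96414 + 0.80518·0.26540·-0.92784) = 21.93105°
λ₂ = λ₁ + atan2(sin θ sin δ cos φ₁, cos δ − sin φ₁ sin φ₂) = -58.05767°

58.058°W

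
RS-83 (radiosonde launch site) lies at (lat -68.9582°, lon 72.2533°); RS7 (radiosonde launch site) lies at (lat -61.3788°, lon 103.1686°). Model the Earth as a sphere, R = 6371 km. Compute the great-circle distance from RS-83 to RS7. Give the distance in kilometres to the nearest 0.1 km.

1645.6 km

Δφ = 7.5794°,  Δλ = 30.9153°
a = sin²(Δφ/2) + cos φ₁ cos φ₂ sin²(Δλ/2) = 0.016586
c = 2·arcsin(√a) = 0.258291 rad = 14.7990°
d = R·c = 6371 × 0.258291 = 1645.6 km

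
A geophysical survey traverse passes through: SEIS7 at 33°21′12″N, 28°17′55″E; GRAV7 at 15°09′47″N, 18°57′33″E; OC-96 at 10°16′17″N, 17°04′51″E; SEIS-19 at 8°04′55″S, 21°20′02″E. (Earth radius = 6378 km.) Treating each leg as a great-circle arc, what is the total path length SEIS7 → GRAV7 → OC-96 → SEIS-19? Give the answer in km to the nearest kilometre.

4911 km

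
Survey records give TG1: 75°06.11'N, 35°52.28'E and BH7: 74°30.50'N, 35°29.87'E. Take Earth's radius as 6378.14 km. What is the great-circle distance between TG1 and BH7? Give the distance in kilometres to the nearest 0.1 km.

67.0 km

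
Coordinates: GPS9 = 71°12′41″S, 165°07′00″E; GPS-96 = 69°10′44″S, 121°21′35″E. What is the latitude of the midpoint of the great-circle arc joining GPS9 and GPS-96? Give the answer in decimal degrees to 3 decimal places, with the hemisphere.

71.518°S

GPS9: φ = -71.21139°, λ = +165.11667°
GPS-96: φ = -69.17889°, λ = +121.35972°
Bx = cos φ₂ cos Δλ = 0.256735,  By = cos φ₂ sin Δλ = -0.245830
φₘ = atan2(sin φ₁ + sin φ₂, √((cos φ₁ + Bx)² + By²)) = -71.51798°
λₘ = λ₁ + atan2(By, cos φ₁ + Bx) = 142.10502°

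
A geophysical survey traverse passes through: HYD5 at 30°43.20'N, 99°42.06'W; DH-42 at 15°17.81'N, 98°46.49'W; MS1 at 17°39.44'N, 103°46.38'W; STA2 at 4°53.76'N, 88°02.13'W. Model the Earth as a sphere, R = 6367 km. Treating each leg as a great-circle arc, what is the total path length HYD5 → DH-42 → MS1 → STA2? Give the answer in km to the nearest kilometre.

HYD5: φ = +30.72000°, λ = -99.70100°
DH-42: φ = +15.29683°, λ = -98.77483°
MS1: φ = +17.65733°, λ = -103.77300°
STA2: φ = +4.89600°, λ = -88.03550°
HYD5→DH-42: c = 0.269592 rad, d = 1716.49 km
DH-42→MS1: c = 0.093238 rad, d = 593.65 km
MS1→STA2: c = 0.349017 rad, d = 2222.19 km
Total = 1716.49 + 593.65 + 2222.19 = 4532.33 km

4532 km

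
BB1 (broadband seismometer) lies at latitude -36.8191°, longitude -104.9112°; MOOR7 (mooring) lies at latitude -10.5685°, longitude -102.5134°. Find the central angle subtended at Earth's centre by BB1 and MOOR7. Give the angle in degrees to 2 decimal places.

26.34°

Δφ = 26.2506°,  Δλ = 2.3978°
a = sin²(Δφ/2) + cos φ₁ cos φ₂ sin²(Δλ/2) = 0.051910
c = 2·arcsin(√a) = 0.459715 rad = 26.3397°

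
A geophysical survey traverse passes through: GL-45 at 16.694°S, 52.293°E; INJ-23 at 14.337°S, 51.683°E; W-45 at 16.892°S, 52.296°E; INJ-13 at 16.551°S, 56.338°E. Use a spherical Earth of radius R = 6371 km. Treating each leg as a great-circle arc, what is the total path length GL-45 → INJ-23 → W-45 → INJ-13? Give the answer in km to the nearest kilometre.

994 km

GL-45→INJ-23: c = 0.042397 rad, d = 270.11 km
INJ-23→W-45: c = 0.045768 rad, d = 291.59 km
W-45→INJ-13: c = 0.067823 rad, d = 432.10 km
Total = 270.11 + 291.59 + 432.10 = 993.80 km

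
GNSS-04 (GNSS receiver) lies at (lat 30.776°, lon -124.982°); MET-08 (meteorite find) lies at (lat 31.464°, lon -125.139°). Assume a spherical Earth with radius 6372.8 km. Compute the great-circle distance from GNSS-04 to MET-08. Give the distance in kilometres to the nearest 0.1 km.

78.0 km

Δφ = 0.6880°,  Δλ = -0.1570°
a = sin²(Δφ/2) + cos φ₁ cos φ₂ sin²(Δλ/2) = 0.000037
c = 2·arcsin(√a) = 0.012235 rad = 0.7010°
d = R·c = 6372.8 × 0.012235 = 78.0 km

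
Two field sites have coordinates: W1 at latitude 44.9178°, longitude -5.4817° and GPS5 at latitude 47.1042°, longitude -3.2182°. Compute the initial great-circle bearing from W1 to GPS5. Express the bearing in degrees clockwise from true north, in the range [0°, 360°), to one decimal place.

34.9°

Δλ = 2.2635°
y = sin Δλ · cos φ₂ = 0.026883
x = cos φ₁ sin φ₂ − sin φ₁ cos φ₂ cos Δλ = 0.038526
θ = atan2(y, x) = 34.9073° → 34.9073° (mod 360°)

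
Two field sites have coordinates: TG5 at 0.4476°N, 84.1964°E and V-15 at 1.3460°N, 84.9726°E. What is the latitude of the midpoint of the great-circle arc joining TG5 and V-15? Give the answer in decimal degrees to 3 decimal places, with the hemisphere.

Bx = cos φ₂ cos Δλ = 0.999632,  By = cos φ₂ sin Δλ = 0.013543
φₘ = atan2(sin φ₁ + sin φ₂, √((cos φ₁ + Bx)² + By²)) = 0.89682°
λₘ = λ₁ + atan2(By, cos φ₁ + Bx) = 84.58445°

0.897°N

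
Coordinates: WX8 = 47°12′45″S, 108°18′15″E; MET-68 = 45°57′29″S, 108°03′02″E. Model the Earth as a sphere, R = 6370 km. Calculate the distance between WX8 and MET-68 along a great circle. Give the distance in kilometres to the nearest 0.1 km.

WX8: φ = -47.21250°, λ = +108.30417°
MET-68: φ = -45.95806°, λ = +108.05056°
Δφ = 1.2544°,  Δλ = -0.2536°
a = sin²(Δφ/2) + cos φ₁ cos φ₂ sin²(Δλ/2) = 0.000122
c = 2·arcsin(√a) = 0.022104 rad = 1.2665°
d = R·c = 6370 × 0.022104 = 140.8 km

140.8 km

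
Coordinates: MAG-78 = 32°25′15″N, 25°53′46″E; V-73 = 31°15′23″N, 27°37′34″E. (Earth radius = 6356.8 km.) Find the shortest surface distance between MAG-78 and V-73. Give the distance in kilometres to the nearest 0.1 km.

MAG-78: φ = +32.42083°, λ = +25.89611°
V-73: φ = +31.25639°, λ = +27.62611°
Δφ = -1.1644°,  Δλ = 1.7300°
a = sin²(Δφ/2) + cos φ₁ cos φ₂ sin²(Δλ/2) = 0.000268
c = 2·arcsin(√a) = 0.032725 rad = 1.8750°
d = R·c = 6356.8 × 0.032725 = 208.0 km

208.0 km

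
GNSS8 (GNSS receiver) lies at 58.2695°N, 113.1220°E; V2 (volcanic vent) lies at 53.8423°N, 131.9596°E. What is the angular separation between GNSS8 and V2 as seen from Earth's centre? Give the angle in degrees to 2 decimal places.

Δφ = -4.4272°,  Δλ = 18.8376°
a = sin²(Δφ/2) + cos φ₁ cos φ₂ sin²(Δλ/2) = 0.009802
c = 2·arcsin(√a) = 0.198336 rad = 11.3638°

11.36°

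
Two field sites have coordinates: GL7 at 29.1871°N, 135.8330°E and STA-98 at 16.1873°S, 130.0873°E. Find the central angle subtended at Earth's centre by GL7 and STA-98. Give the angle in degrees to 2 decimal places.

Δφ = -45.3744°,  Δλ = -5.7457°
a = sin²(Δφ/2) + cos φ₁ cos φ₂ sin²(Δλ/2) = 0.150871
c = 2·arcsin(√a) = 0.797834 rad = 45.7125°

45.71°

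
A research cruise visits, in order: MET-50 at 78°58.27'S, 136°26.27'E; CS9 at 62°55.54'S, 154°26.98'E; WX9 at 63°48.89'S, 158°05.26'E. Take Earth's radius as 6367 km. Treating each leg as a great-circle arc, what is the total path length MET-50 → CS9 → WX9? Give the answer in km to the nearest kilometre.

MET-50: φ = -78.97117°, λ = +136.43783°
CS9: φ = -62.92567°, λ = +154.44967°
WX9: φ = -63.81483°, λ = +158.08767°
MET-50→CS9: c = 0.295092 rad, d = 1878.85 km
CS9→WX9: c = 0.032410 rad, d = 206.35 km
Total = 1878.85 + 206.35 = 2085.20 km

2085 km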